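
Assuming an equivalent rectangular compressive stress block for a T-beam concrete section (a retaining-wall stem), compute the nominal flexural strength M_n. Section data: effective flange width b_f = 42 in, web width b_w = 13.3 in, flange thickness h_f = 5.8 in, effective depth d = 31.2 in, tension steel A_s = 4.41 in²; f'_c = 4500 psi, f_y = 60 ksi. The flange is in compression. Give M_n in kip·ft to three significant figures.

M_n ≈ 670 kip·ft

Tension: T = A_s f_y = 4.41 × 60 = 264.6 kips.
Try a within the flange: a = T/(0.85 f'_c b_f) = 264.6/(0.85 × 4.5 × 42) = 1.647 in.
Since a = 1.647 ≤ h_f = 5.8 in, the stress block lies entirely in the flange; analyse as a rectangular beam of width b_f.
M_n = T(d − a/2) = 264.6 × (31.2 − 0.8235) = 8037.6 kip·in.
M_n = 8037.6/12 = 669.80 kip·ft.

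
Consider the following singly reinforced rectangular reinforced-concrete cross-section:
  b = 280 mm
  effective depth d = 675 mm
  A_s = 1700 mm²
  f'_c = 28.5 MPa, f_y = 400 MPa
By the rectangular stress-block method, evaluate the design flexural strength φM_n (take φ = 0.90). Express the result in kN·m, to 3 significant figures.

φM_n ≈ 382 kN·m

T = A_s f_y = 1700 × 400 = 680000 N = 680 kN.
From C = T: a = T/(0.85 f'_c b) = 680000/(0.85 × 28.5 × 280) = 100.25 mm.
M_n = T(d − a/2) = 680 kN × (675 − 50.125) mm = 424.92 kN·m.
φM_n = 0.90 × 424.92 = 382.43 kN·m.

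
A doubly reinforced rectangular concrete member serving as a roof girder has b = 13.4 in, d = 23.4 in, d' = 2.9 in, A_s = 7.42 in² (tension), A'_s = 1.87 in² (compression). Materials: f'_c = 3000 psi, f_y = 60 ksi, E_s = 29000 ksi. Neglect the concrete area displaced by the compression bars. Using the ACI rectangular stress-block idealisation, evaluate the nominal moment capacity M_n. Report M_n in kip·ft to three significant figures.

M_n ≈ 706 kip·ft

Assume both steels yield.
a = (A_s − A'_s) f_y/(0.85 f'_c b) = (7.42 − 1.87) × 60/(0.85 × 3 × 13.4) = 9.745 in.
c = a/β₁ = 9.745/0.85 = 11.465 in; ε'_s = 0.003(c − d')/c = 0.0022 ≥ ε_y = 0.0021, so the compression steel yields.
M_n = (A_s − A'_s) f_y (d − a/2) + A'_s f_y (d − d') = 333 × (23.4 − 4.8725) + 112.2 × (23.4 − 2.9) = 6169.7 + 2300.1 = 8469.8 kip·in = 8469.8/12 = 705.82 kip·ft.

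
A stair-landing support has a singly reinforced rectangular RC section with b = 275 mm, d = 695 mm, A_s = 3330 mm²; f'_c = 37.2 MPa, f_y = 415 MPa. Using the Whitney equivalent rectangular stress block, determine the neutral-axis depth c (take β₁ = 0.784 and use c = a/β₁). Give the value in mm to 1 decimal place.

T = A_s f_y = 3330 × 415 = 1381950 N = 1381.95 kN.
Setting C = 0.85 f'_c a b equal to T: a = 1381950/(0.85 × 37.2 × 275) = 158.927 mm.
With β₁ = 0.784, c = a/β₁ = 158.927/0.784 = 202.7 mm.

c ≈ 202.7 mm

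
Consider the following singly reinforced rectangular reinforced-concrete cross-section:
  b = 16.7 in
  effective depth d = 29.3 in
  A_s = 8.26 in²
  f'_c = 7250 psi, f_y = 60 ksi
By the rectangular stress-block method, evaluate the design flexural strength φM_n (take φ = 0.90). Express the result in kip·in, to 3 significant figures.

φM_n ≈ 12000 kip·in

T = A_s f_y = 8.26 × 60 = 495.6 kips.
a = T/(0.85 f'_c b) = 495.6/(0.85 × 7.25 × 16.7) = 4.816 in.
M_n = T(d − a/2) = 495.6 × (29.3 − 2.408) = 13327.7 kip·in.
φM_n = 0.90 × 13327.7 = 11994.9 kip·in.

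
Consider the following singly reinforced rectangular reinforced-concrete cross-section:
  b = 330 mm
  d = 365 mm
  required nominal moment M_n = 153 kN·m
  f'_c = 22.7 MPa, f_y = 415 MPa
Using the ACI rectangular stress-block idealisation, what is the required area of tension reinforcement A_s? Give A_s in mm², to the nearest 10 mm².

A_s ≈ 1120 mm²

With M_n = 0.85 f'_c a b (d − a/2), solve the quadratic for a:
a = d − √(d² − 2M_n/(0.85 f'_c b)) = 365 − √(365² − 2 × 153×10⁶/(0.85 × 22.7 × 330)) = 73.17 mm.
A_s = 0.85 f'_c a b / f_y = 0.85 × 22.7 × 73.17 × 330 / 415 = 1122.6 mm².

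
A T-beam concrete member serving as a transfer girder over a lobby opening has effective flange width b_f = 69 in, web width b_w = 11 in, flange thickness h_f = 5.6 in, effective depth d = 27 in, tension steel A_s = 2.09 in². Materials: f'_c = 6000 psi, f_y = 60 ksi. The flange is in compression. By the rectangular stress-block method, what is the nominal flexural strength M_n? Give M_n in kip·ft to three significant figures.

Tension: T = A_s f_y = 2.09 × 60 = 125.4 kips.
Try a within the flange: a = T/(0.85 f'_c b_f) = 125.4/(0.85 × 6 × 69) = 0.356 in.
Since a = 0.356 ≤ h_f = 5.6 in, the stress block lies entirely in the flange; analyse as a rectangular beam of width b_f.
M_n = T(d − a/2) = 125.4 × (27 − 0.178) = 3363.5 kip·in.
M_n = 3363.5/12 = 280.29 kip·ft.

M_n ≈ 280 kip·ft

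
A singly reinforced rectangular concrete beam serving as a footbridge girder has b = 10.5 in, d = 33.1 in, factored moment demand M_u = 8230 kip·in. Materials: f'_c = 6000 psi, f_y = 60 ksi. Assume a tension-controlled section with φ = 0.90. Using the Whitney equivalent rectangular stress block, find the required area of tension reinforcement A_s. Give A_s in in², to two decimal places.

A_s ≈ 5.03 in²

M_n = M_u/φ = 8230/0.90 = 9144.44 kip·in.
From M_n = 0.85 f'_c a b (d − a/2):
a = d − √(d² − 2M_n/(0.85 f'_c b)) = 33.1 − √(33.1² − 2 × 9144.44/(0.85 × 6 × 10.5)) = 5.639 in.
A_s = 0.85 f'_c a b / f_y = 0.85 × 6 × 5.639 × 10.5 / 60 = 5.033 in².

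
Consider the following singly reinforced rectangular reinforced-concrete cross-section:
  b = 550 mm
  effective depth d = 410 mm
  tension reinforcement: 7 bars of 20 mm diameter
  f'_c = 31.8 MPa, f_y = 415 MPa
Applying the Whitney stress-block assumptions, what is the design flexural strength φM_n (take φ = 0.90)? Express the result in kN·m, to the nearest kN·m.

φM_n ≈ 311 kN·m

A_s = 7 × 314 = 2198 mm².
T = A_s f_y = 2198 × 415 = 912170 N = 912.17 kN.
From C = T: a = T/(0.85 f'_c b) = 912170/(0.85 × 31.8 × 550) = 61.36 mm.
M_n = T(d − a/2) = 912.17 kN × (410 − 30.68) mm = 346.00 kN·m.
φM_n = 0.90 × 346.00 = 311.40 kN·m.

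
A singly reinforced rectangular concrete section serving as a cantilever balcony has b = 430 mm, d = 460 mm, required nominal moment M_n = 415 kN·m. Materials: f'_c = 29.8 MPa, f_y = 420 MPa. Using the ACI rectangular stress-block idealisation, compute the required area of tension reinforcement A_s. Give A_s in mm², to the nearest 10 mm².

A_s ≈ 2390 mm²

With M_n = 0.85 f'_c a b (d − a/2), solve the quadratic for a:
a = d − √(d² − 2M_n/(0.85 f'_c b)) = 460 − √(460² − 2 × 415×10⁶/(0.85 × 29.8 × 430)) = 92.04 mm.
A_s = 0.85 f'_c a b / f_y = 0.85 × 29.8 × 92.04 × 430 / 420 = 2386.9 mm².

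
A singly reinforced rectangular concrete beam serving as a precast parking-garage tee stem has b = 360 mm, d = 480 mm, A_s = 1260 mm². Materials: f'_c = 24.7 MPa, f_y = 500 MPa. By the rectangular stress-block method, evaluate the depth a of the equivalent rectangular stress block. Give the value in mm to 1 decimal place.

T = A_s f_y = 1260 × 500 = 630000 N = 630 kN.
Setting C = 0.85 f'_c a b equal to T: a = 630000/(0.85 × 24.7 × 360) = 83.4 mm.

a ≈ 83.4 mm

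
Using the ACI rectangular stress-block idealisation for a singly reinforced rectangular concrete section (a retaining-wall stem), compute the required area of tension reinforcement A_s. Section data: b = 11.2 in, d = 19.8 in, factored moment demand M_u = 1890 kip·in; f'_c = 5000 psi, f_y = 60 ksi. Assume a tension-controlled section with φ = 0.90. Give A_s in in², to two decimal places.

A_s ≈ 1.88 in²

M_n = M_u/φ = 1890/0.90 = 2100 kip·in.
From M_n = 0.85 f'_c a b (d − a/2):
a = d − √(d² − 2M_n/(0.85 f'_c b)) = 19.8 − √(19.8² − 2 × 2100/(0.85 × 5 × 11.2)) = 2.370 in.
A_s = 0.85 f'_c a b / f_y = 0.85 × 5 × 2.370 × 11.2 / 60 = 1.880 in².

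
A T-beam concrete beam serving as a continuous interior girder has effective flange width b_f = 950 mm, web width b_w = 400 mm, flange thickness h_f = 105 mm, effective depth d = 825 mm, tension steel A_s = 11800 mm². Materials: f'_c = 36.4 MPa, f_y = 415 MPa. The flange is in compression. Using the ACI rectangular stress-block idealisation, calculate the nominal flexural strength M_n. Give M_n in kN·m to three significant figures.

Tension: T = A_s f_y = 11800 × 415 = 4897000 N.
Try a within the flange: a = T/(0.85 f'_c b_f) = 4897000/(0.85 × 36.4 × 950) = 166.60 mm.
a = 166.60 > h_f = 105 mm: the block extends into the web. Split into flange-overhang and web parts.
C_f = 0.85 f'_c (b_f − b_w) h_f = 0.85 × 36.4 × (950 − 400) × 105 = 1786785 N.
Remaining web compression depth: a_w = (T − C_f)/(0.85 f'_c b_w) = (4897000 − 1786785)/(0.85 × 36.4 × 400) = 251.31 mm.
M_n = C_f(d − h_f/2) + (T − C_f)(d − a_w/2) = 1786785 × (825 − 52.5) + 3110215 × (825 − 125.655) = 1380.29 + 2175.11 = 3555.40 × 10⁶ N·mm.
M_n = 3555.40 kN·m.

M_n ≈ 3560 kN·m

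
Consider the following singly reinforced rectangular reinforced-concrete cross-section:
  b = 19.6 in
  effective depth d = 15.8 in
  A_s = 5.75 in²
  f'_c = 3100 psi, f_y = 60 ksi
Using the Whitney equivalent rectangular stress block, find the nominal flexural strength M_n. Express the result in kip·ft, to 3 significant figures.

M_n ≈ 358 kip·ft

T = A_s f_y = 5.75 × 60 = 345 kips.
a = T/(0.85 f'_c b) = 345/(0.85 × 3.1 × 19.6) = 6.680 in.
M_n = T(d − a/2) = 345 × (15.8 − 3.34) = 4298.7 kip·in = 4298.7/12 = 358.23 kip·ft.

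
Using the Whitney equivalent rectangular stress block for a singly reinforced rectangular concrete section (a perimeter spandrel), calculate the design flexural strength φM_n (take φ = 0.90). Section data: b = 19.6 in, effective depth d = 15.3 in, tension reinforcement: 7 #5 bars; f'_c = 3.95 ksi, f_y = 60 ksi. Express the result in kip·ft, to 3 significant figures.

A_s = 7 × 0.31 = 2.17 in².
T = A_s f_y = 2.17 × 60 = 130.2 kips.
a = T/(0.85 f'_c b) = 130.2/(0.85 × 3.95 × 19.6) = 1.979 in.
M_n = T(d − a/2) = 130.2 × (15.3 − 0.9895) = 1863.2 kip·in = 1863.2/12 = 155.27 kip·ft.
φM_n = 0.90 × 155.27 = 139.74 kip·ft.

φM_n ≈ 140 kip·ft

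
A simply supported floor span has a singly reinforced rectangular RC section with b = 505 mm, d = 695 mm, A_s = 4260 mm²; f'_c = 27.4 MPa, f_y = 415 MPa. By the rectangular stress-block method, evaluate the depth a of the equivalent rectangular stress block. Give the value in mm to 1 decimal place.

a ≈ 150.3 mm

T = A_s f_y = 4260 × 415 = 1767900 N = 1767.9 kN.
Setting C = 0.85 f'_c a b equal to T: a = 1767900/(0.85 × 27.4 × 505) = 150.3 mm.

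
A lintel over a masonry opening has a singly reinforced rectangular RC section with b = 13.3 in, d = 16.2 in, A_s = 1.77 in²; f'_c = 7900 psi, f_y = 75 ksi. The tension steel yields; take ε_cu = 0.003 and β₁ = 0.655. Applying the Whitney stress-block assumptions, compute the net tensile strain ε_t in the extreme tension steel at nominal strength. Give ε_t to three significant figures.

a = A_s f_y/(0.85 f'_c b) = 1.486 in.
β₁ = 0.655, so c = a/β₁ = 1.486/0.655 = 2.269 in.
From the linear strain diagram with ε_cu = 0.003: ε_t = 0.003 (d − c)/c = 0.003 × (16.2 − 2.269)/2.269 = 0.0184.
Since ε_t ≥ 0.005, the section is tension-controlled.

ε_t ≈ 0.0184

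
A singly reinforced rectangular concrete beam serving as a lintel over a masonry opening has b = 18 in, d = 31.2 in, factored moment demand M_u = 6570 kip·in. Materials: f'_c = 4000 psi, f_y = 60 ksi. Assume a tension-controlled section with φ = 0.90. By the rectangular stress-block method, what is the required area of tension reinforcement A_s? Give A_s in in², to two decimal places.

A_s ≈ 4.17 in²

M_n = M_u/φ = 6570/0.90 = 7300 kip·in.
From M_n = 0.85 f'_c a b (d − a/2):
a = d − √(d² − 2M_n/(0.85 f'_c b)) = 31.2 − √(31.2² − 2 × 7300/(0.85 × 4 × 18)) = 4.091 in.
A_s = 0.85 f'_c a b / f_y = 0.85 × 4 × 4.091 × 18 / 60 = 4.173 in².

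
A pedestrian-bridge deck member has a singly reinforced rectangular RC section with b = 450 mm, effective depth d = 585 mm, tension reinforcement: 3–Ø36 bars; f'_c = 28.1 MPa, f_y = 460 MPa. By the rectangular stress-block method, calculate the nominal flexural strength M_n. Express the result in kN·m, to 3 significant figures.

A_s = 3 × 1018 = 3054 mm².
T = A_s f_y = 3054 × 460 = 1404840 N = 1404.84 kN.
From C = T: a = T/(0.85 f'_c b) = 1404840/(0.85 × 28.1 × 450) = 130.70 mm.
M_n = T(d − a/2) = 1404.84 kN × (585 − 65.35) mm = 730.03 kN·m.

M_n ≈ 730 kN·m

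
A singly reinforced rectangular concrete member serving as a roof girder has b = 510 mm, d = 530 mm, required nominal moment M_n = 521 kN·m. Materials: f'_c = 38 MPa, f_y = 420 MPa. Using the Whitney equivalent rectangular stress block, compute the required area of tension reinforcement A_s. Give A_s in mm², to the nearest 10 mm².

A_s ≈ 2490 mm²

With M_n = 0.85 f'_c a b (d − a/2), solve the quadratic for a:
a = d − √(d² − 2M_n/(0.85 f'_c b)) = 530 − √(530² − 2 × 521×10⁶/(0.85 × 38 × 510)) = 63.48 mm.
A_s = 0.85 f'_c a b / f_y = 0.85 × 38 × 63.48 × 510 / 420 = 2489.8 mm².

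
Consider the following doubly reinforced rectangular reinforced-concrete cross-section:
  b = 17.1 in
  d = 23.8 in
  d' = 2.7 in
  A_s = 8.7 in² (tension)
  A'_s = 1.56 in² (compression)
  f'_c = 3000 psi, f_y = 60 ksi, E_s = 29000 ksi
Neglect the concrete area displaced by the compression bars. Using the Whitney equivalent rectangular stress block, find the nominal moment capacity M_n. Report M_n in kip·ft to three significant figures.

Assume both steels yield.
a = (A_s − A'_s) f_y/(0.85 f'_c b) = (8.7 − 1.56) × 60/(0.85 × 3 × 17.1) = 9.825 in.
c = a/β₁ = 9.825/0.85 = 11.559 in; ε'_s = 0.003(c − d')/c = 0.0023 ≥ ε_y = 0.0021, so the compression steel yields.
M_n = (A_s − A'_s) f_y (d − a/2) + A'_s f_y (d − d') = 428.4 × (23.8 − 4.9125) + 93.6 × (23.8 − 2.7) = 8091.4 + 1975.0 = 10066.4 kip·in = 10066.4/12 = 838.87 kip·ft.

M_n ≈ 839 kip·ft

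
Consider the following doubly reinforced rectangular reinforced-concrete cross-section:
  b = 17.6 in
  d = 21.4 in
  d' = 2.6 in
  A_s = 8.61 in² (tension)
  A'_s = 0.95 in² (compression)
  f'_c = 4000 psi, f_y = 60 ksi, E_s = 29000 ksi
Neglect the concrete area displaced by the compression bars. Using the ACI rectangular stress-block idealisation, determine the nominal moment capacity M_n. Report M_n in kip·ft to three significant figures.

M_n ≈ 762 kip·ft

Assume both steels yield.
a = (A_s − A'_s) f_y/(0.85 f'_c b) = (8.61 − 0.95) × 60/(0.85 × 4 × 17.6) = 7.680 in.
c = a/β₁ = 7.680/0.85 = 9.035 in; ε'_s = 0.003(c − d')/c = 0.0021 ≥ ε_y = 0.0021, so the compression steel yields.
M_n = (A_s − A'_s) f_y (d − a/2) + A'_s f_y (d − d') = 459.6 × (21.4 − 3.84) + 57 × (21.4 − 2.6) = 8070.6 + 1071.6 = 9142.2 kip·in = 9142.2/12 = 761.85 kip·ft.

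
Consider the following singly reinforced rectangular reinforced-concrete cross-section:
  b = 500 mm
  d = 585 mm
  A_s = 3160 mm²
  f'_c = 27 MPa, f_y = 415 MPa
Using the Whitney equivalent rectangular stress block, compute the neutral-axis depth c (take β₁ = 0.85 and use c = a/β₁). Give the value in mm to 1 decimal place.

T = A_s f_y = 3160 × 415 = 1311400 N = 1311.4 kN.
Setting C = 0.85 f'_c a b equal to T: a = 1311400/(0.85 × 27 × 500) = 114.283 mm.
With β₁ = 0.85, c = a/β₁ = 114.283/0.85 = 134.5 mm.

c ≈ 134.5 mm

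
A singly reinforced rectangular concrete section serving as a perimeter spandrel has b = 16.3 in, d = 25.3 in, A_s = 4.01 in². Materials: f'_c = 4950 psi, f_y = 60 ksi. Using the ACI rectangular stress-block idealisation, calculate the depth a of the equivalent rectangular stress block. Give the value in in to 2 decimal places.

T = A_s f_y = 4.01 × 60 = 240.6 kips.
a = T/(0.85 f'_c b) = 240.6/(0.85 × 4.95 × 16.3) = 3.51 in.

a ≈ 3.51 in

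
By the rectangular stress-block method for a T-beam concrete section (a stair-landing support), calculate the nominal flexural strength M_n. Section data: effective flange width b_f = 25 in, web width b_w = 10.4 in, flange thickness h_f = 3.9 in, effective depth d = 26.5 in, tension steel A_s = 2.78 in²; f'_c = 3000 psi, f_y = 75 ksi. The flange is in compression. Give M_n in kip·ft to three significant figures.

Tension: T = A_s f_y = 2.78 × 75 = 208.5 kips.
Try a within the flange: a = T/(0.85 f'_c b_f) = 208.5/(0.85 × 3 × 25) = 3.271 in.
Since a = 3.271 ≤ h_f = 3.9 in, the stress block lies entirely in the flange; analyse as a rectangular beam of width b_f.
M_n = T(d − a/2) = 208.5 × (26.5 − 1.6355) = 5184.2 kip·in.
M_n = 5184.2/12 = 432.02 kip·ft.

M_n ≈ 432 kip·ft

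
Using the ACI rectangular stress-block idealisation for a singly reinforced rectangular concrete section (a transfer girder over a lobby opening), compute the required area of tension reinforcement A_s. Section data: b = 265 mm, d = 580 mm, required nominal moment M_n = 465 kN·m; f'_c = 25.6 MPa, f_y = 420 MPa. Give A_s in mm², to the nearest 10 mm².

A_s ≈ 2220 mm²

With M_n = 0.85 f'_c a b (d − a/2), solve the quadratic for a:
a = d − √(d² − 2M_n/(0.85 f'_c b)) = 580 − √(580² − 2 × 465×10⁶/(0.85 × 25.6 × 265)) = 161.53 mm.
A_s = 0.85 f'_c a b / f_y = 0.85 × 25.6 × 161.53 × 265 / 420 = 2217.7 mm².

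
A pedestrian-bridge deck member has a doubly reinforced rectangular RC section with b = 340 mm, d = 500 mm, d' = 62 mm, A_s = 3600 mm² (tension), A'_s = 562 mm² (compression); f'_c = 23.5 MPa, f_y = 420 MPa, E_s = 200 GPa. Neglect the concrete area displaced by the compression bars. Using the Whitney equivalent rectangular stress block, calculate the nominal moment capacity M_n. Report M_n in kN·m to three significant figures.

M_n ≈ 622 kN·m

Assume both tension and compression steel yield.
Net tension couple steel: A_s − A'_s = 3038 mm².
a = (A_s − A'_s) f_y / (0.85 f'_c b) = 1275960/(0.85 × 23.5 × 340) = 187.88 mm.
c = a/β₁ = 187.88/0.85 = 221.04 mm; ε'_s = 0.003(c − d')/c = 0.0022 ≥ f_y/E_s = 0.0021, so compression steel does yield.
M_n = (A_s − A'_s) f_y (d − a/2) + A'_s f_y (d − d') = [1275960 × (500 − 93.94) + 236040 × (500 − 62)] × 10⁻⁶ = 518.12 + 103.39 = 621.51 kN·m.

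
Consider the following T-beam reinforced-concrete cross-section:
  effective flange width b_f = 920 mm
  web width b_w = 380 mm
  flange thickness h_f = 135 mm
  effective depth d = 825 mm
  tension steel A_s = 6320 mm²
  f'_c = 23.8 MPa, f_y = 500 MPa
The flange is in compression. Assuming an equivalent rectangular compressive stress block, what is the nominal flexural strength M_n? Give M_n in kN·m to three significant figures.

M_n ≈ 2320 kN·m

Tension: T = A_s f_y = 6320 × 500 = 3160000 N.
Try a within the flange: a = T/(0.85 f'_c b_f) = 3160000/(0.85 × 23.8 × 920) = 169.79 mm.
a = 169.79 > h_f = 135 mm: the block extends into the web. Split into flange-overhang and web parts.
C_f = 0.85 f'_c (b_f − b_w) h_f = 0.85 × 23.8 × (920 − 380) × 135 = 1474767 N.
Remaining web compression depth: a_w = (T − C_f)/(0.85 f'_c b_w) = (3160000 − 1474767)/(0.85 × 23.8 × 380) = 219.22 mm.
M_n = C_f(d − h_f/2) + (T − C_f)(d − a_w/2) = 1474767 × (825 − 67.5) + 1685233 × (825 − 109.61) = 1117.14 + 1205.60 = 2322.74 × 10⁶ N·mm.
M_n = 2322.74 kN·m.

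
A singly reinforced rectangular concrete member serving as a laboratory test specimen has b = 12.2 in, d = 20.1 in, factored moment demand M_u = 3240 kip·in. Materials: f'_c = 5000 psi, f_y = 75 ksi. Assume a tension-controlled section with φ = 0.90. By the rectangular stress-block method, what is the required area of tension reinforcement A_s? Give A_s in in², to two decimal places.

M_n = M_u/φ = 3240/0.90 = 3600 kip·in.
From M_n = 0.85 f'_c a b (d − a/2):
a = d − √(d² − 2M_n/(0.85 f'_c b)) = 20.1 − √(20.1² − 2 × 3600/(0.85 × 5 × 12.2)) = 3.817 in.
A_s = 0.85 f'_c a b / f_y = 0.85 × 5 × 3.817 × 12.2 / 75 = 2.639 in².

A_s ≈ 2.64 in²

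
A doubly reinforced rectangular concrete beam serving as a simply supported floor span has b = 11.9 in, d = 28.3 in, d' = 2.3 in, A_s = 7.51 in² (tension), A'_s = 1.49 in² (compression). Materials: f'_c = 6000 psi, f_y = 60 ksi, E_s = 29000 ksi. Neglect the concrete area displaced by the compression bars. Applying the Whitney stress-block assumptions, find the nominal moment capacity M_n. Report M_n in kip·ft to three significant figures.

M_n ≈ 956 kip·ft

Assume both steels yield.
a = (A_s − A'_s) f_y/(0.85 f'_c b) = (7.51 − 1.49) × 60/(0.85 × 6 × 11.9) = 5.952 in.
c = a/β₁ = 5.952/0.75 = 7.936 in; ε'_s = 0.003(c − d')/c = 0.0021 ≥ ε_y = 0.0021, so the compression steel yields.
M_n = (A_s − A'_s) f_y (d − a/2) + A'_s f_y (d − d') = 361.2 × (28.3 − 2.976) + 89.4 × (28.3 − 2.3) = 9147.0 + 2324.4 = 11471.4 kip·in = 11471.4/12 = 955.95 kip·ft.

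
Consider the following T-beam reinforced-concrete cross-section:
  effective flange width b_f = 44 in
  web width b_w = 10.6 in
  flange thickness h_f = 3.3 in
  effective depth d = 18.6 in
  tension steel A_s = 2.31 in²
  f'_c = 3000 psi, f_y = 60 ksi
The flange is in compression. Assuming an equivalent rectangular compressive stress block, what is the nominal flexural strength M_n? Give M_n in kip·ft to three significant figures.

Tension: T = A_s f_y = 2.31 × 60 = 138.6 kips.
Try a within the flange: a = T/(0.85 f'_c b_f) = 138.6/(0.85 × 3 × 44) = 1.235 in.
Since a = 1.235 ≤ h_f = 3.3 in, the stress block lies entirely in the flange; analyse as a rectangular beam of width b_f.
M_n = T(d − a/2) = 138.6 × (18.6 − 0.6175) = 2492.4 kip·in.
M_n = 2492.4/12 = 207.70 kip·ft.

M_n ≈ 208 kip·ft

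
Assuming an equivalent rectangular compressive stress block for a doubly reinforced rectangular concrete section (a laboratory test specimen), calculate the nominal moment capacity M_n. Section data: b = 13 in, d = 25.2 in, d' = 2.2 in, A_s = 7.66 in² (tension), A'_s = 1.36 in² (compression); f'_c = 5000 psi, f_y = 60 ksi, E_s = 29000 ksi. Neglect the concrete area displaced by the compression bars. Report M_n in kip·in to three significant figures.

Assume both steels yield.
a = (A_s − A'_s) f_y/(0.85 f'_c b) = (7.66 − 1.36) × 60/(0.85 × 5 × 13) = 6.842 in.
c = a/β₁ = 6.842/0.8 = 8.553 in; ε'_s = 0.003(c − d')/c = 0.0022 ≥ ε_y = 0.0021, so the compression steel yields.
M_n = (A_s − A'_s) f_y (d − a/2) + A'_s f_y (d − d') = 378 × (25.2 − 3.421) + 81.6 × (25.2 − 2.2) = 8232.5 + 1876.8 = 10109.3 kip·in.

M_n ≈ 10100 kip·in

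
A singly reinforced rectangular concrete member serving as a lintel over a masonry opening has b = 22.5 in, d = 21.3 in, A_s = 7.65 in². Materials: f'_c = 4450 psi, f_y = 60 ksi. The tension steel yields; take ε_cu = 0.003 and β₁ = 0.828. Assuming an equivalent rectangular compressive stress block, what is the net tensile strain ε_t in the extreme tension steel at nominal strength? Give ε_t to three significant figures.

ε_t ≈ 0.00681

a = A_s f_y/(0.85 f'_c b) = 5.393 in.
β₁ = 0.828, so c = a/β₁ = 5.393/0.828 = 6.513 in.
From the linear strain diagram with ε_cu = 0.003: ε_t = 0.003 (d − c)/c = 0.003 × (21.3 − 6.513)/6.513 = 0.00681.
Since ε_t ≥ 0.005, the section is tension-controlled.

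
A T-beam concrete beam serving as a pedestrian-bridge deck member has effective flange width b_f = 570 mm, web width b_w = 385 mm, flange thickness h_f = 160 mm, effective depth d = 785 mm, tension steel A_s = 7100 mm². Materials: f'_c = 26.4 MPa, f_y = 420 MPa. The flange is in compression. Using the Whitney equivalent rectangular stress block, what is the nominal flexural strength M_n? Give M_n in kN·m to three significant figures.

Tension: T = A_s f_y = 7100 × 420 = 2982000 N.
Try a within the flange: a = T/(0.85 f'_c b_f) = 2982000/(0.85 × 26.4 × 570) = 233.14 mm.
a = 233.14 > h_f = 160 mm: the block extends into the web. Split into flange-overhang and web parts.
C_f = 0.85 f'_c (b_f − b_w) h_f = 0.85 × 26.4 × (570 − 385) × 160 = 664224 N.
Remaining web compression depth: a_w = (T − C_f)/(0.85 f'_c b_w) = (2982000 − 664224)/(0.85 × 26.4 × 385) = 268.28 mm.
M_n = C_f(d − h_f/2) + (T − C_f)(d − a_w/2) = 664224 × (785 − 80) + 2317776 × (785 − 134.14) = 468.28 + 1508.55 = 1976.83 × 10⁶ N·mm.
M_n = 1976.83 kN·m.

M_n ≈ 1980 kN·m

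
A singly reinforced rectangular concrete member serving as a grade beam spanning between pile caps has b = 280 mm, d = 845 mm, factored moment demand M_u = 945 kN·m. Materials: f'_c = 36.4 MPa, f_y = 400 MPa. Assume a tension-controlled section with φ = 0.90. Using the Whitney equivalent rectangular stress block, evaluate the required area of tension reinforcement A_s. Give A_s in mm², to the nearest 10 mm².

M_n = M_u/φ = 945/0.90 = 1050 kN·m.
With M_n = 0.85 f'_c a b (d − a/2), solve the quadratic for a:
a = d − √(d² − 2M_n/(0.85 f'_c b)) = 845 − √(845² − 2 × 1050×10⁶/(0.85 × 36.4 × 280)) = 158.25 mm.
A_s = 0.85 f'_c a b / f_y = 0.85 × 36.4 × 158.25 × 280 / 400 = 3427.4 mm².

A_s ≈ 3430 mm²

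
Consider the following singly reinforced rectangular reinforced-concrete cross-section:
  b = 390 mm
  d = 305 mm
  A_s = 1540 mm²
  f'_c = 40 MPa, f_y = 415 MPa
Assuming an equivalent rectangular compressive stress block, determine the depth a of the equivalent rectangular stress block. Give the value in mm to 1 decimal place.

a ≈ 48.2 mm

T = A_s f_y = 1540 × 415 = 639100 N = 639.1 kN.
Setting C = 0.85 f'_c a b equal to T: a = 639100/(0.85 × 40 × 390) = 48.2 mm.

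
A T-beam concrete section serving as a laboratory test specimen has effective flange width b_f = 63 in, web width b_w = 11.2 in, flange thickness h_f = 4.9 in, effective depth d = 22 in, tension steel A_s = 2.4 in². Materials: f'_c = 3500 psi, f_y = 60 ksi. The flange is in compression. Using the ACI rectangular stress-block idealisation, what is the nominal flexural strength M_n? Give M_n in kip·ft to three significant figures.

Tension: T = A_s f_y = 2.4 × 60 = 144 kips.
Try a within the flange: a = T/(0.85 f'_c b_f) = 144/(0.85 × 3.5 × 63) = 0.768 in.
Since a = 0.768 ≤ h_f = 4.9 in, the stress block lies entirely in the flange; analyse as a rectangular beam of width b_f.
M_n = T(d − a/2) = 144 × (22 − 0.384) = 3112.7 kip·in.
M_n = 3112.7/12 = 259.39 kip·ft.

M_n ≈ 259 kip·ft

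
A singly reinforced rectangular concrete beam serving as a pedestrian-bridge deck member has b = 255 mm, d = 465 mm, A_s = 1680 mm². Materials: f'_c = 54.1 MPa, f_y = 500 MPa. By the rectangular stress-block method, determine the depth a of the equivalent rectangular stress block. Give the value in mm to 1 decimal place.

a ≈ 71.6 mm

T = A_s f_y = 1680 × 500 = 840000 N = 840 kN.
Setting C = 0.85 f'_c a b equal to T: a = 840000/(0.85 × 54.1 × 255) = 71.6 mm.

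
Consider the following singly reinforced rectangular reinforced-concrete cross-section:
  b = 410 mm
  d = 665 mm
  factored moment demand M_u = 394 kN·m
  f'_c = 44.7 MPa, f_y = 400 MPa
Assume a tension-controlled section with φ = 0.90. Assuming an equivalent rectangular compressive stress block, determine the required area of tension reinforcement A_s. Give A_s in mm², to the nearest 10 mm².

A_s ≈ 1700 mm²

M_n = M_u/φ = 394/0.90 = 437.778 kN·m.
With M_n = 0.85 f'_c a b (d − a/2), solve the quadratic for a:
a = d − √(d² − 2M_n/(0.85 f'_c b)) = 665 − √(665² − 2 × 437.778×10⁶/(0.85 × 44.7 × 410)) = 43.69 mm.
A_s = 0.85 f'_c a b / f_y = 0.85 × 44.7 × 43.69 × 410 / 400 = 1701.5 mm².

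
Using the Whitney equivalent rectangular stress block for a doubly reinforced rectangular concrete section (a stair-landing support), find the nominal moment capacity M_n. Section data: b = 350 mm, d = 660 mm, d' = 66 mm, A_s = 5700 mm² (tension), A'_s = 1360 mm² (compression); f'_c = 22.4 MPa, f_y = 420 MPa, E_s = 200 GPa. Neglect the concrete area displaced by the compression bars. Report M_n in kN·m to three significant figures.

Assume both tension and compression steel yield.
Net tension couple steel: A_s − A'_s = 4340 mm².
a = (A_s − A'_s) f_y / (0.85 f'_c b) = 1822800/(0.85 × 22.4 × 350) = 273.53 mm.
c = a/β₁ = 273.53/0.85 = 321.80 mm; ε'_s = 0.003(c − d')/c = 0.0024 ≥ f_y/E_s = 0.0021, so compression steel does yield.
M_n = (A_s − A'_s) f_y (d − a/2) + A'_s f_y (d − d') = [1822800 × (660 − 136.765) + 571200 × (660 − 66)] × 10⁻⁶ = 953.75 + 339.29 = 1293.04 kN·m.

M_n ≈ 1290 kN·m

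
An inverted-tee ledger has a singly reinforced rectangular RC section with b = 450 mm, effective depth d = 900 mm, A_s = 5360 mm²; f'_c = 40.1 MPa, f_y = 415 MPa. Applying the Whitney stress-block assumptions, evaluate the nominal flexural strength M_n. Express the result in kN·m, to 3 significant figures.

T = A_s f_y = 5360 × 415 = 2224400 N = 2224.4 kN.
From C = T: a = T/(0.85 f'_c b) = 2224400/(0.85 × 40.1 × 450) = 145.02 mm.
M_n = T(d − a/2) = 2224.4 kN × (900 − 72.51) mm = 1840.67 kN·m.

M_n ≈ 1840 kN·m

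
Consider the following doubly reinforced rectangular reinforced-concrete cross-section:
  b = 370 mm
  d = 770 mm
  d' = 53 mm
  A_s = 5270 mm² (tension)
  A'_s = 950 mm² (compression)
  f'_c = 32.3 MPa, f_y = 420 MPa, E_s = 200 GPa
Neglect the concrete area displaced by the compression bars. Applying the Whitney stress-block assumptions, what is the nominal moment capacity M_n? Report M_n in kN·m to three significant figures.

Assume both tension and compression steel yield.
Net tension couple steel: A_s − A'_s = 4320 mm².
a = (A_s − A'_s) f_y / (0.85 f'_c b) = 1814400/(0.85 × 32.3 × 370) = 178.61 mm.
c = a/β₁ = 178.61/0.819 = 218.08 mm; ε'_s = 0.003(c − d')/c = 0.0023 ≥ f_y/E_s = 0.0021, so compression steel does yield.
M_n = (A_s − A'_s) f_y (d − a/2) + A'_s f_y (d − d') = [1814400 × (770 − 89.305) + 399000 × (770 − 53)] × 10⁻⁶ = 1235.05 + 286.08 = 1521.13 kN·m.

M_n ≈ 1520 kN·m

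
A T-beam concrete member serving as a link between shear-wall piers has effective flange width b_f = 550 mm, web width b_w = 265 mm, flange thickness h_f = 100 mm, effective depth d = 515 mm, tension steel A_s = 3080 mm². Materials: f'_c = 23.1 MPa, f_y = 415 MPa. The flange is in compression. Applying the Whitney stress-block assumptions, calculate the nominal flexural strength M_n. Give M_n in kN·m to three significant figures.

Tension: T = A_s f_y = 3080 × 415 = 1278200 N.
Try a within the flange: a = T/(0.85 f'_c b_f) = 1278200/(0.85 × 23.1 × 550) = 118.36 mm.
a = 118.36 > h_f = 100 mm: the block extends into the web. Split into flange-overhang and web parts.
C_f = 0.85 f'_c (b_f − b_w) h_f = 0.85 × 23.1 × (550 − 265) × 100 = 559598 N.
Remaining web compression depth: a_w = (T − C_f)/(0.85 f'_c b_w) = (1278200 − 559598)/(0.85 × 23.1 × 265) = 138.11 mm.
M_n = C_f(d − h_f/2) + (T − C_f)(d − a_w/2) = 559598 × (515 − 50) + 718602 × (515 − 69.055) = 260.21 + 320.46 = 580.67 × 10⁶ N·mm.
M_n = 580.67 kN·m.

M_n ≈ 581 kN·m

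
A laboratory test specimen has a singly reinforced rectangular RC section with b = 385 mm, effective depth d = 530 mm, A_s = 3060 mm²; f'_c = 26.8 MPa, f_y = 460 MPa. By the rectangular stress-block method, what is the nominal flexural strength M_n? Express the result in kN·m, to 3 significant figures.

M_n ≈ 633 kN·m

T = A_s f_y = 3060 × 460 = 1407600 N = 1407.6 kN.
From C = T: a = T/(0.85 f'_c b) = 1407600/(0.85 × 26.8 × 385) = 160.50 mm.
M_n = T(d − a/2) = 1407.6 kN × (530 − 80.25) mm = 633.07 kN·m.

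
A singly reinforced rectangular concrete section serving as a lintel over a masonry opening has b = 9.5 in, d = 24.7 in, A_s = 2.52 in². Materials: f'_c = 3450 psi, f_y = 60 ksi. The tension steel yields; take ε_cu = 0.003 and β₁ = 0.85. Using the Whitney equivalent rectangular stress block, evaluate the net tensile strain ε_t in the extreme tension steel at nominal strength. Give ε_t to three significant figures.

ε_t ≈ 0.00861

a = A_s f_y/(0.85 f'_c b) = 5.427 in.
β₁ = 0.85, so c = a/β₁ = 5.427/0.85 = 6.385 in.
From the linear strain diagram with ε_cu = 0.003: ε_t = 0.003 (d − c)/c = 0.003 × (24.7 − 6.385)/6.385 = 0.00861.
Since ε_t ≥ 0.005, the section is tension-controlled.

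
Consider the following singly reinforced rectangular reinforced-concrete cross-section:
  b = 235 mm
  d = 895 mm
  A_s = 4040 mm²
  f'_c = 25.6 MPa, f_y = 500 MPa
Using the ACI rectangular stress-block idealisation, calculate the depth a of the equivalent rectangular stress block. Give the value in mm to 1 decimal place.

a ≈ 395.0 mm

T = A_s f_y = 4040 × 500 = 2020000 N = 2020 kN.
Setting C = 0.85 f'_c a b equal to T: a = 2020000/(0.85 × 25.6 × 235) = 395.0 mm.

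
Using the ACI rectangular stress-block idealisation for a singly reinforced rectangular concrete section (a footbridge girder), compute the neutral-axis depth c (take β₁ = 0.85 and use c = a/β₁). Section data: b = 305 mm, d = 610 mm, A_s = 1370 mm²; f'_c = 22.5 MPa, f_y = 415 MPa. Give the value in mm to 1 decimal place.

c ≈ 114.7 mm

T = A_s f_y = 1370 × 415 = 568550 N = 568.55 kN.
Setting C = 0.85 f'_c a b equal to T: a = 568550/(0.85 × 22.5 × 305) = 97.469 mm.
With β₁ = 0.85, c = a/β₁ = 97.469/0.85 = 114.7 mm.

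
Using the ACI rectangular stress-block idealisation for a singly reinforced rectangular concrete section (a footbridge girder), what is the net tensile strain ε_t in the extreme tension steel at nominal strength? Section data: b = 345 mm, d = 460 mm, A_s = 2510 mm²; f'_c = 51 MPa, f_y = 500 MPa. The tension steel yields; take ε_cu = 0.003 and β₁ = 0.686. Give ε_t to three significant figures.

a = A_s f_y/(0.85 f'_c b) = 83.91 mm.
β₁ = 0.686, so c = a/β₁ = 83.91/0.686 = 122.32 mm.
From the linear strain diagram with ε_cu = 0.003: ε_t = 0.003 (d − c)/c = 0.003 × (460 − 122.32)/122.32 = 0.00828.
Since ε_t ≥ 0.005, the section is tension-controlled.

ε_t ≈ 0.00828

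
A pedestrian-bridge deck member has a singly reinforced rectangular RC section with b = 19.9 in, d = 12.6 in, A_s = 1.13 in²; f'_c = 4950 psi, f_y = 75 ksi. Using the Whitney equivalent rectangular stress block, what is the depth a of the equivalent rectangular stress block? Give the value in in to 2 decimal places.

a ≈ 1.01 in

T = A_s f_y = 1.13 × 75 = 84.75 kips.
a = T/(0.85 f'_c b) = 84.75/(0.85 × 4.95 × 19.9) = 1.01 in.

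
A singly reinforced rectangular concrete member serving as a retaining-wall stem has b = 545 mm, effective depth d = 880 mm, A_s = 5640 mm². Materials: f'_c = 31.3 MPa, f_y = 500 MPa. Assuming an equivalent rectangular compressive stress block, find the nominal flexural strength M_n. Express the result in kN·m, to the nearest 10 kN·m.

M_n ≈ 2210 kN·m

T = A_s f_y = 5640 × 500 = 2820000 N = 2820 kN.
From C = T: a = T/(0.85 f'_c b) = 2820000/(0.85 × 31.3 × 545) = 194.49 mm.
M_n = T(d − a/2) = 2820 kN × (880 − 97.245) mm = 2207.37 kN·m.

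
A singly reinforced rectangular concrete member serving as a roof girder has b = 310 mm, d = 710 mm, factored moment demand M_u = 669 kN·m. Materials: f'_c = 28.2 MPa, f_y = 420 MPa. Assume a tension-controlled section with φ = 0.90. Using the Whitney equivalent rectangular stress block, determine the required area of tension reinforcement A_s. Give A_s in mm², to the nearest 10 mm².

A_s ≈ 2810 mm²

M_n = M_u/φ = 669/0.90 = 743.333 kN·m.
With M_n = 0.85 f'_c a b (d − a/2), solve the quadratic for a:
a = d − √(d² − 2M_n/(0.85 f'_c b)) = 710 − √(710² − 2 × 743.333×10⁶/(0.85 × 28.2 × 310)) = 158.61 mm.
A_s = 0.85 f'_c a b / f_y = 0.85 × 28.2 × 158.61 × 310 / 420 = 2806.2 mm².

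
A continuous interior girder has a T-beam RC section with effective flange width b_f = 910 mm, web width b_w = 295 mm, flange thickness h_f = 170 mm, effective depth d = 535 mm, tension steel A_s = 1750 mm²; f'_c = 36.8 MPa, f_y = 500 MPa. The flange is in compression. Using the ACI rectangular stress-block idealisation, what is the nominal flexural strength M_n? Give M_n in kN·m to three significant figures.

M_n ≈ 455 kN·m

Tension: T = A_s f_y = 1750 × 500 = 875000 N.
Try a within the flange: a = T/(0.85 f'_c b_f) = 875000/(0.85 × 36.8 × 910) = 30.74 mm.
Since a = 30.74 ≤ h_f = 170 mm, the stress block lies entirely in the flange; analyse as a rectangular beam of width b_f.
M_n = T(d − a/2) = 875000 × (535 − 15.37) = 454.68 × 10⁶ N·mm.
M_n = 454.68 kN·m.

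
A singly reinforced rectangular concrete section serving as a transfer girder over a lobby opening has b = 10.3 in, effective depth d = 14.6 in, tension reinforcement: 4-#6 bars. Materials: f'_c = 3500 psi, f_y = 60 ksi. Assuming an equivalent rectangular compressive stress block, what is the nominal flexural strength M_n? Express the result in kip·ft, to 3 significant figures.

M_n ≈ 113 kip·ft

A_s = 4 × 0.44 = 1.76 in².
T = A_s f_y = 1.76 × 60 = 105.6 kips.
a = T/(0.85 f'_c b) = 105.6/(0.85 × 3.5 × 10.3) = 3.446 in.
M_n = T(d − a/2) = 105.6 × (14.6 − 1.723) = 1359.8 kip·in = 1359.8/12 = 113.32 kip·ft.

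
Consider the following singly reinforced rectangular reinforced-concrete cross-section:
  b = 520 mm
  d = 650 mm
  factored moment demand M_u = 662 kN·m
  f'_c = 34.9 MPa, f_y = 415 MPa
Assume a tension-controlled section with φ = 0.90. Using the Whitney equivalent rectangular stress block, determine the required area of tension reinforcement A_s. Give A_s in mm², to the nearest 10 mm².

A_s ≈ 2900 mm²

M_n = M_u/φ = 662/0.90 = 735.556 kN·m.
With M_n = 0.85 f'_c a b (d − a/2), solve the quadratic for a:
a = d − √(d² − 2M_n/(0.85 f'_c b)) = 650 − √(650² − 2 × 735.556×10⁶/(0.85 × 34.9 × 520)) = 78.04 mm.
A_s = 0.85 f'_c a b / f_y = 0.85 × 34.9 × 78.04 × 520 / 415 = 2900.8 mm².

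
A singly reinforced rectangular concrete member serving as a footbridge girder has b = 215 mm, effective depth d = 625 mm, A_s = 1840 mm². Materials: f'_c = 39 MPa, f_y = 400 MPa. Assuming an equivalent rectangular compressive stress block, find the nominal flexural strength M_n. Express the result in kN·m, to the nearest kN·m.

M_n ≈ 422 kN·m

T = A_s f_y = 1840 × 400 = 736000 N = 736 kN.
From C = T: a = T/(0.85 f'_c b) = 736000/(0.85 × 39 × 215) = 103.27 mm.
M_n = T(d − a/2) = 736 kN × (625 − 51.635) mm = 422.00 kN·m.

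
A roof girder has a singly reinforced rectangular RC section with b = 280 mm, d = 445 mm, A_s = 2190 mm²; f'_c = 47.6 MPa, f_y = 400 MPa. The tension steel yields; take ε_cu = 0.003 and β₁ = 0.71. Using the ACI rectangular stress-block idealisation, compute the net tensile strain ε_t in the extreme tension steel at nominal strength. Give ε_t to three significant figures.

ε_t ≈ 0.00926

a = A_s f_y/(0.85 f'_c b) = 77.33 mm.
β₁ = 0.71, so c = a/β₁ = 77.33/0.71 = 108.92 mm.
From the linear strain diagram with ε_cu = 0.003: ε_t = 0.003 (d − c)/c = 0.003 × (445 − 108.92)/108.92 = 0.00926.
Since ε_t ≥ 0.005, the section is tension-controlled.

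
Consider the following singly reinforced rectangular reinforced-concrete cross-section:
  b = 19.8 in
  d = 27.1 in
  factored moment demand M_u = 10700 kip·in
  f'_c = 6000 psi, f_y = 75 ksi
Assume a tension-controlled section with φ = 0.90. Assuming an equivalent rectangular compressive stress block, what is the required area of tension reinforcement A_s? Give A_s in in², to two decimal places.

A_s ≈ 6.41 in²

M_n = M_u/φ = 10700/0.90 = 11888.9 kip·in.
From M_n = 0.85 f'_c a b (d − a/2):
a = d − √(d² − 2M_n/(0.85 f'_c b)) = 27.1 − √(27.1² − 2 × 11888.9/(0.85 × 6 × 19.8)) = 4.763 in.
A_s = 0.85 f'_c a b / f_y = 0.85 × 6 × 4.763 × 19.8 / 75 = 6.413 in².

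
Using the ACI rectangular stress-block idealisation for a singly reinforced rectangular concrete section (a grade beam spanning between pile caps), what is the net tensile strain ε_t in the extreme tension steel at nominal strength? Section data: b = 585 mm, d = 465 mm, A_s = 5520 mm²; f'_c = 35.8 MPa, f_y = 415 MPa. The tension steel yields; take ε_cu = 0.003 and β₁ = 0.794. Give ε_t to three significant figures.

ε_t ≈ 0.00561

a = A_s f_y/(0.85 f'_c b) = 128.69 mm.
β₁ = 0.794, so c = a/β₁ = 128.69/0.794 = 162.08 mm.
From the linear strain diagram with ε_cu = 0.003: ε_t = 0.003 (d − c)/c = 0.003 × (465 − 162.08)/162.08 = 0.00561.
Since ε_t ≥ 0.005, the section is tension-controlled.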